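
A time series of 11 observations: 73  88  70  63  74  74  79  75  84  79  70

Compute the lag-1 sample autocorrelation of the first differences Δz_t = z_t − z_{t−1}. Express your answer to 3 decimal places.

First differences Δz: 15, -18, -7, 11, 0, 5, -4, 9, -5, -9
Mean of differences = -0.3000
Numerator Σ(Δz_t−Δz̄)(Δz_{t+1}−Δz̄) = -279.7900
Denominator Σ(Δz_t−Δz̄)² = 946.1000
r_1(Δz) = -279.7900 / 946.1000 = -0.296

-0.296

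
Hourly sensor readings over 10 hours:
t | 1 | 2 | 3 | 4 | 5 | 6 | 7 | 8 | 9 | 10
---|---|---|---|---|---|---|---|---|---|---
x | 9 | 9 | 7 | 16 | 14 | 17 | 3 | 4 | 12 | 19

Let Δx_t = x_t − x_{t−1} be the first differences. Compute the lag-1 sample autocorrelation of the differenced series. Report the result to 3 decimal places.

-0.097

First differences Δx: 0, -2, 9, -2, 3, -14, 1, 8, 7
Mean of differences = 1.1111
Numerator Σ(Δx_t−Δx̄)(Δx_{t+1}−Δx̄) = -38.5679
Denominator Σ(Δx_t−Δx̄)² = 396.8889
r_1(Δx) = -38.5679 / 396.8889 = -0.097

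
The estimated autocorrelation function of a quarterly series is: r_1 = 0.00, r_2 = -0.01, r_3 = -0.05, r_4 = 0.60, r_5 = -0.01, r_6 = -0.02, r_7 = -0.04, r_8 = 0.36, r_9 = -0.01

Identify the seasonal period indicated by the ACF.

4

The largest autocorrelation is r_4 = 0.60, with a weaker echo at lag 8 (0.36); the remaining lags stay at or below 0.00.
The dominant spike at lag 4 indicates a seasonal period of 4.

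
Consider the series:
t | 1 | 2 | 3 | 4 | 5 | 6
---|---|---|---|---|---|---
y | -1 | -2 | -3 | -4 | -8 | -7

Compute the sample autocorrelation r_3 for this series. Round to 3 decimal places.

Mean ȳ = (-1 − 2 − 3 − 4 − 8 − 7)/6 = -4.1667
Σ(y_t−ȳ)(y_{t+3}−ȳ) = (0.5278) + (-8.3056) + (-3.3056) = -11.0833
Denominator Σ(y_t−ȳ)² = 38.8333
r_3 = -11.0833 / 38.8333 = -0.285

-0.285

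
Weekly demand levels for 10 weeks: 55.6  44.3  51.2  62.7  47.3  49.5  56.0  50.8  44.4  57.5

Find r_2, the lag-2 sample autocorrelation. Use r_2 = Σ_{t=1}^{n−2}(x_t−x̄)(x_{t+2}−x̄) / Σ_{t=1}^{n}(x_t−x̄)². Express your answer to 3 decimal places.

-0.500

Mean x̄ = (55.6 + 44.3 + 51.2 + 62.7 + 47.3 + 49.5 + 56.0 + 50.8 + 44.4 + 57.5)/10 = 51.9300
Numerator Σ_{t=1}^{8}(x_t−x̄)(x_{t+2}−x̄) = -160.6848
Denominator Σ(x_t−x̄)² = 321.1210
r_2 = -160.6848 / 321.1210 = -0.500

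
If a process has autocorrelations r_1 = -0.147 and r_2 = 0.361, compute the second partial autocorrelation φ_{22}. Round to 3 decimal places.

0.347

φ_{22} = (r_2 − r_1²) / (1 − r_1²)
r_1² = (-0.147)² = 0.021609
Numerator = 0.361 − 0.0216 = 0.3394; denominator = 1 − 0.0216 = 0.9784
φ_{22} = 0.3394 / 0.9784 = 0.347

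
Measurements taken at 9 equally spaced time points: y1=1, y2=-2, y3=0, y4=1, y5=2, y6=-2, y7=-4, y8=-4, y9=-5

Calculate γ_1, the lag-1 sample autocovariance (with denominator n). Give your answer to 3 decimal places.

Mean ȳ = (1 − 2 + 0 + 1 + 2 − 2 − 4 − 4 − 5)/9 = -1.4444
Σ_{t=1}^{8}(y_t−ȳ)(y_{t+1}−ȳ) = 24.9136
γ_1 = 24.9136 / 9 = 2.768

2.768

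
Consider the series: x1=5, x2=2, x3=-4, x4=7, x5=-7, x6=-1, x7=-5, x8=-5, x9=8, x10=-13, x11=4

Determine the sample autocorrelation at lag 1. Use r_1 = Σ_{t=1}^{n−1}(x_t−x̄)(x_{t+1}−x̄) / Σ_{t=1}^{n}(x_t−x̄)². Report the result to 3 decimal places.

-0.572

Mean x̄ = (5 + 2 − 4 + 7 − 7 − 1 − 5 − 5 + 8 − 13 + 4)/11 = -0.8182
Numerator Σ_{t=1}^{10}(x_t−x̄)(x_{t+1}−x̄) = -249.3967
Denominator Σ(x_t−x̄)² = 435.6364
r_1 = -249.3967 / 435.6364 = -0.572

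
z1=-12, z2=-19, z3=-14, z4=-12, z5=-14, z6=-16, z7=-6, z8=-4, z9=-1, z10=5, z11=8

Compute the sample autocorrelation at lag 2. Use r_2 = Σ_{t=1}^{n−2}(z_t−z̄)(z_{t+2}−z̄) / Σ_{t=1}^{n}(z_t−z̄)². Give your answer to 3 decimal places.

Mean z̄ = (-12 − 19 − 14 − 12 − 14 − 16 − 6 − 4 − 1 + 5 + 8)/11 = -7.7273
Numerator Σ_{t=1}^{9}(z_t−z̄)(z_{t+2}−z̄) = 272.8512
Denominator Σ(z_t−z̄)² = 782.1818
r_2 = 272.8512 / 782.1818 = 0.349

0.349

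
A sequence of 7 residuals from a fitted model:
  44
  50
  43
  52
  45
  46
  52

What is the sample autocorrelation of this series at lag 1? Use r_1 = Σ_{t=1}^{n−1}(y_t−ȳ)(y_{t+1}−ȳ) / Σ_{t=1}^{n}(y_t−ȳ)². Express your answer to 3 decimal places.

Mean ȳ = (44 + 50 + 43 + 52 + 45 + 46 + 52)/7 = 47.4286
Σ(y_t−ȳ)(y_{t+1}−ȳ) = (-8.8163) + (-11.3878) + (-20.2449) + (-11.1020) + (3.4694) + (-6.5306) = -54.6122
Denominator Σ(y_t−ȳ)² = 87.7143
r_1 = -54.6122 / 87.7143 = -0.623

-0.623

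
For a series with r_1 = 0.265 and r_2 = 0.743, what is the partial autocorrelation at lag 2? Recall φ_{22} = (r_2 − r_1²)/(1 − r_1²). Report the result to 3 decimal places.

0.724

φ_{22} = (r_2 − r_1²) / (1 − r_1²)
r_1² = (0.265)² = 0.070225
Numerator = 0.743 − 0.0702 = 0.6728; denominator = 1 − 0.0702 = 0.9298
φ_{22} = 0.6728 / 0.9298 = 0.724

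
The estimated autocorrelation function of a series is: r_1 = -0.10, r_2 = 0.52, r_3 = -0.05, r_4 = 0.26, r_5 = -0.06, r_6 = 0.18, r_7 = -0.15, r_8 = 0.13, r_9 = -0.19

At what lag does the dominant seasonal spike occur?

The largest autocorrelation is r_2 = 0.52, with weaker echoes at lags 4 (0.26) and 6 (0.18); the remaining lags stay at or below 0.13.
The dominant spike at lag 2 indicates a seasonal period of 2.

2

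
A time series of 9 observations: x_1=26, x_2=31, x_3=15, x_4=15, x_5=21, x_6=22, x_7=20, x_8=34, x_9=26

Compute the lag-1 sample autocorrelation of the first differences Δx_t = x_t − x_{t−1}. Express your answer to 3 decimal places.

-0.371

First differences Δx: 5, -16, 0, 6, 1, -2, 14, -8
Mean of differences = 0.0000
Numerator Σ(Δx_t−Δx̄)(Δx_{t+1}−Δx̄) = -216.0000
Denominator Σ(Δx_t−Δx̄)² = 582.0000
r_1(Δx) = -216.0000 / 582.0000 = -0.371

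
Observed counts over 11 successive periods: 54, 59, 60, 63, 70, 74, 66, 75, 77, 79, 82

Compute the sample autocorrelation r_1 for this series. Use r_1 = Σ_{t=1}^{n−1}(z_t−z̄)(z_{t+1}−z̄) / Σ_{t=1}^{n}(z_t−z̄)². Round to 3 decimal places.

Mean z̄ = (54 + 59 + 60 + 63 + 70 + 74 + 66 + 75 + 77 + 79 + 82)/11 = 69.0000
Numerator Σ_{t=1}^{10}(z_t−z̄)(z_{t+1}−z̄) = 518.0000
Denominator Σ(z_t−z̄)² = 846.0000
r_1 = 518.0000 / 846.0000 = 0.612

0.612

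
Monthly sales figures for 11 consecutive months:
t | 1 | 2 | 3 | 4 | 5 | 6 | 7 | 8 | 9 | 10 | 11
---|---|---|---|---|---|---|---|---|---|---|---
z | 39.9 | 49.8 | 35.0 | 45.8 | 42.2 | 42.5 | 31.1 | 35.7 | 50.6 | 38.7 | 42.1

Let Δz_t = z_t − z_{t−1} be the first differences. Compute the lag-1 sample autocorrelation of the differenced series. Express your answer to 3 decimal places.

First differences Δz: 9.9, -14.8, 10.8, -3.6, 0.3, -11.4, 4.6, 14.9, -11.9, 3.4
Mean of differences = 0.2200
Numerator Σ(Δz_t−Δz̄)(Δz_{t+1}−Δz̄) = -549.0164
Denominator Σ(Δz_t−Δz̄)² = 972.5560
r_1(Δz) = -549.0164 / 972.5560 = -0.565

-0.565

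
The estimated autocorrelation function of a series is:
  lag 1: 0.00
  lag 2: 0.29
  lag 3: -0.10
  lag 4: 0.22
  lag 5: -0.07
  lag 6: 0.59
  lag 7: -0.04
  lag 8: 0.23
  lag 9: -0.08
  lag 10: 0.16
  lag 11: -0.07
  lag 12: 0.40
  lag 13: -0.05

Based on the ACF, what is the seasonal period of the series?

The largest autocorrelation is r_6 = 0.59, with a weaker echo at lag 12 (0.40); the remaining lags stay at or below 0.29.
The dominant spike at lag 6 indicates a seasonal period of 6.

6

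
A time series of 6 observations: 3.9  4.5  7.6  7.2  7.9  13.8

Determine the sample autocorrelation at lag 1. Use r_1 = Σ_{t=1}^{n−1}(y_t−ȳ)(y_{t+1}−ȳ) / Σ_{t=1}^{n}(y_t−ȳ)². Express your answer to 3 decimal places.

Mean ȳ = (3.9 + 4.5 + 7.6 + 7.2 + 7.9 + 13.8)/6 = 7.4833
Deviations from mean: -3.5833, -2.9833, 0.1167, -0.2833, 0.4167, 6.3167
Numerator Σ_{t=1}^{5}(y_t−ȳ)(y_{t+1}−ȳ) = 12.8231
Denominator Σ(y_t−ȳ)² = 61.9083
r_1 = 12.8231 / 61.9083 = 0.207

0.207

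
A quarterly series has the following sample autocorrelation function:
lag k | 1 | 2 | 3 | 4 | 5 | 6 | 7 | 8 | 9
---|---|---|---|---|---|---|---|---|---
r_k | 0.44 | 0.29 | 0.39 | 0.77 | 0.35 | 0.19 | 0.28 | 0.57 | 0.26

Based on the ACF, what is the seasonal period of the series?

The largest autocorrelation is r_4 = 0.77, with a weaker echo at lag 8 (0.57); the remaining lags stay at or below 0.44. The elevated value at lag 1 (0.44), dropping to 0.29 at lag 2, reflects decaying short-term dependence rather than seasonality.
The dominant spike at lag 4 indicates a seasonal period of 4.

4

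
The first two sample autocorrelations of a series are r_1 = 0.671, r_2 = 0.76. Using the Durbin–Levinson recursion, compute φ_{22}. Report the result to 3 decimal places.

φ_{22} = (r_2 − r_1²) / (1 − r_1²)
r_1² = (0.671)² = 0.450241
Numerator = 0.76 − 0.4502 = 0.3098; denominator = 1 − 0.4502 = 0.5498
φ_{22} = 0.3098 / 0.5498 = 0.563

0.563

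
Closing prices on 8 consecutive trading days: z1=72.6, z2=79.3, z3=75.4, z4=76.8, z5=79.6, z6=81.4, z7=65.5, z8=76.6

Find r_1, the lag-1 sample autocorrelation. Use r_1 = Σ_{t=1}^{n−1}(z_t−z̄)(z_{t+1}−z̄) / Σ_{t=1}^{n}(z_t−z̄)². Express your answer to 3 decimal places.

Mean z̄ = (72.6 + 79.3 + 75.4 + 76.8 + 79.6 + 81.4 + 65.5 + 76.6)/8 = 75.9000
Numerator Σ_{t=1}^{7}(z_t−z̄)(z_{t+1}−z̄) = -54.1700
Denominator Σ(z_t−z̄)² = 176.1000
r_1 = -54.1700 / 176.1000 = -0.308

-0.308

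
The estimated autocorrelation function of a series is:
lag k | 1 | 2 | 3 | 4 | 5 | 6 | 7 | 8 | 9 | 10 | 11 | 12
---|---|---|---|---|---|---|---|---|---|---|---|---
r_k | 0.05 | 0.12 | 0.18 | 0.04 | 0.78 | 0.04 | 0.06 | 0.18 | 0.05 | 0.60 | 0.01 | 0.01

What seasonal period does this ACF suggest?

5

The largest autocorrelation is r_5 = 0.78, with a weaker echo at lag 10 (0.60); the remaining lags stay at or below 0.18.
The dominant spike at lag 5 indicates a seasonal period of 5.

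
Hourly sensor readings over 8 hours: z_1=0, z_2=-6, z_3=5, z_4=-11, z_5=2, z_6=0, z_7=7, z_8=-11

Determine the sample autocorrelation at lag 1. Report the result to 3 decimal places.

-0.580

Mean z̄ = (0 − 6 + 5 − 11 + 2 + 0 + 7 − 11)/8 = -1.7500
Deviations from mean: 1.7500, -4.2500, 6.7500, -9.2500, 3.7500, 1.7500, 8.7500, -9.2500
Σ(z_t−z̄)(z_{t+1}−z̄) = (-7.4375) + (-28.6875) + (-62.4375) + (-34.6875) + (6.5625) + (15.3125) + (-80.9375) = -192.3125
Denominator Σ(z_t−z̄)² = 331.5000
r_1 = -192.3125 / 331.5000 = -0.580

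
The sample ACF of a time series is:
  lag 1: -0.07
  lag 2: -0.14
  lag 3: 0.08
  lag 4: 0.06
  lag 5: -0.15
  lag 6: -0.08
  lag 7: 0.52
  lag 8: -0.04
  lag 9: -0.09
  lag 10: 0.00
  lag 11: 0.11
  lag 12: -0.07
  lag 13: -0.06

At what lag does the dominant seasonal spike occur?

The largest autocorrelation is r_7 = 0.52; the remaining lags stay at or below 0.11.
The dominant spike at lag 7 indicates a seasonal period of 7.

7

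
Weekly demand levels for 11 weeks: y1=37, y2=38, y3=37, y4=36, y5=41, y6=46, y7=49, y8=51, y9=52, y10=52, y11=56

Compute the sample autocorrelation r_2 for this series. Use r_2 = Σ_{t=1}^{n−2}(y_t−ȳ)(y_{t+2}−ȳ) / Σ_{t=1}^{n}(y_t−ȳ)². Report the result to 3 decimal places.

Mean ȳ = (37 + 38 + 37 + 36 + 41 + 46 + 49 + 51 + 52 + 52 + 56)/11 = 45.0000
Numerator Σ_{t=1}^{9}(y_t−ȳ)(y_{t+2}−ȳ) = 287.0000
Denominator Σ(y_t−ȳ)² = 546.0000
r_2 = 287.0000 / 546.0000 = 0.526

0.526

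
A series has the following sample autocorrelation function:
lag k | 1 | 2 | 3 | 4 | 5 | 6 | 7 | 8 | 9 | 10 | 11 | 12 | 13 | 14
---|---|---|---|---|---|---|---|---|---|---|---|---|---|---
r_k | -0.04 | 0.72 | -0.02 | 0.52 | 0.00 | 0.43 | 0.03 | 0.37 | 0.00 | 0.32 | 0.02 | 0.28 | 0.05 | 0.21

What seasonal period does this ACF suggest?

2

The largest autocorrelation is r_2 = 0.72, with weaker echoes at lags 4 (0.52), 6 (0.43), 8 (0.37), 10 (0.32), 12 (0.28) and 14 (0.21); the remaining lags stay at or below 0.05.
The dominant spike at lag 2 indicates a seasonal period of 2.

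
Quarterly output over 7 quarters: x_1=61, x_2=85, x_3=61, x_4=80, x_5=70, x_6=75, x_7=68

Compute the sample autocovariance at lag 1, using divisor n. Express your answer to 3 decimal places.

-57.434

Mean x̄ = (61 + 85 + 61 + 80 + 70 + 75 + 68)/7 = 71.4286
Σ_{t=1}^{6}(x_t−x̄)(x_{t+1}−x̄) = -402.0408
γ_1 = -402.0408 / 7 = -57.434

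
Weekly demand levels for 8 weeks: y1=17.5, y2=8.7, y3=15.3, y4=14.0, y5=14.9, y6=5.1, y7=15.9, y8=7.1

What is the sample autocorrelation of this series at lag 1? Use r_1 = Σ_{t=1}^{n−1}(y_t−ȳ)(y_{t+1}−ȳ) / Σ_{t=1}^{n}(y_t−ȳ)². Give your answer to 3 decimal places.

Mean ȳ = (17.5 + 8.7 + 15.3 + 14.0 + 14.9 + 5.1 + 15.9 + 7.1)/8 = 12.3125
Deviations from mean: 5.1875, -3.6125, 2.9875, 1.6875, 2.5875, -7.2125, 3.5875, -5.2125
Numerator Σ_{t=1}^{7}(y_t−ȳ)(y_{t+1}−ȳ) = -83.3614
Denominator Σ(y_t−ȳ)² = 150.4888
r_1 = -83.3614 / 150.4888 = -0.554

-0.554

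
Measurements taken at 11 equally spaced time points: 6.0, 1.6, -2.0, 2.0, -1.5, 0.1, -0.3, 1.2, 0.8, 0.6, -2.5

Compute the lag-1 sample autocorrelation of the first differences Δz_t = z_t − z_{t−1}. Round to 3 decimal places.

First differences Δz: -4.4, -3.6, 4.0, -3.5, 1.6, -0.4, 1.5, -0.4, -0.2, -3.1
Mean of differences = -0.8500
Numerator Σ(Δz_t−Δz̄)(Δz_{t+1}−Δz̄) = -20.8725
Denominator Σ(Δz_t−Δz̄)² = 68.1250
r_1(Δz) = -20.8725 / 68.1250 = -0.306

-0.306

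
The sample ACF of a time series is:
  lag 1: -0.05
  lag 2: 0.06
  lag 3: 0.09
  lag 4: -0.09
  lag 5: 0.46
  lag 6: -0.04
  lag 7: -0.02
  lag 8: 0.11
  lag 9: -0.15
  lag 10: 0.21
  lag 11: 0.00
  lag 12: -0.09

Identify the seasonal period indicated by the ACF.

5

The largest autocorrelation is r_5 = 0.46, with a weaker echo at lag 10 (0.21); the remaining lags stay at or below 0.11.
The dominant spike at lag 5 indicates a seasonal period of 5.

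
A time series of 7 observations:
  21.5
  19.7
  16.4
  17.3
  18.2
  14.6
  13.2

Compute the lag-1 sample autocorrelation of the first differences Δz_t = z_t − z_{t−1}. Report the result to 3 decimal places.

First differences Δz: -1.8, -3.3, 0.9, 0.9, -3.6, -1.4
Mean of differences = -1.3833
Numerator Σ(Δz_t−Δz̄)(Δz_{t+1}−Δz̄) = -3.3886
Denominator Σ(Δz_t−Δz̄)² = 19.1883
r_1(Δz) = -3.3886 / 19.1883 = -0.177

-0.177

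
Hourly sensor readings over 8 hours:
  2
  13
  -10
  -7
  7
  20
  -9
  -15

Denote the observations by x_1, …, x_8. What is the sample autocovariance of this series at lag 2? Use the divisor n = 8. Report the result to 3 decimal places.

Mean x̄ = (2 + 13 − 10 − 7 + 7 + 20 − 9 − 15)/8 = 0.1250
Deviations: 1.8750, 12.8750, -10.1250, -7.1250, 6.8750, 19.8750, -9.1250, -15.1250
Σ_{t=1}^{6}(x_t−x̄)(x_{t+2}−x̄) = -685.2813
γ_2 = -685.2813 / 8 = -85.660

-85.660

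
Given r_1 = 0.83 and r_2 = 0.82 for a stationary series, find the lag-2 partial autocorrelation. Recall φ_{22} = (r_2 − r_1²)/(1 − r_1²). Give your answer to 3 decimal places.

φ_{22} = (r_2 − r_1²) / (1 − r_1²)
r_1² = (0.83)² = 0.6889
Numerator = 0.82 − 0.6889 = 0.1311; denominator = 1 − 0.6889 = 0.3111
φ_{22} = 0.1311 / 0.3111 = 0.421

0.421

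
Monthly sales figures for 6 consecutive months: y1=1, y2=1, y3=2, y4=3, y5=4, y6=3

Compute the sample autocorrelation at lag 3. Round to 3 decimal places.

Mean ȳ = (1 + 1 + 2 + 3 + 4 + 3)/6 = 2.3333
Σ(y_t−ȳ)(y_{t+3}−ȳ) = (-0.8889) + (-2.2222) + (-0.2222) = -3.3333
Denominator Σ(y_t−ȳ)² = 7.3333
r_3 = -3.3333 / 7.3333 = -0.455

-0.455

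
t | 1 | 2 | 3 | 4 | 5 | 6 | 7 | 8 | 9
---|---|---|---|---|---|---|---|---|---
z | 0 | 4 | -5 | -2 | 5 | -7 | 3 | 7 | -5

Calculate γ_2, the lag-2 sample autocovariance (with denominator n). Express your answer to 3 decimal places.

Mean z̄ = (0 + 4 − 5 − 2 + 5 − 7 + 3 + 7 − 5)/9 = 0.0000
Σ_{t=1}^{7}(z_t−z̄)(z_{t+2}−z̄) = -68.0000
γ_2 = -68.0000 / 9 = -7.556

-7.556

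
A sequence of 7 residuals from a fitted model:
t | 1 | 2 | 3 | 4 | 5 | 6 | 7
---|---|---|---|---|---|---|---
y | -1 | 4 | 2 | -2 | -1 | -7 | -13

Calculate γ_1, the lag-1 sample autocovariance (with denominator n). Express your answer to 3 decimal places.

Mean ȳ = (-1 + 4 + 2 − 2 − 1 − 7 − 13)/7 = -2.5714
Σ_{t=1}^{6}(y_t−ȳ)(y_{t+1}−ȳ) = 83.1020
γ_1 = 83.1020 / 7 = 11.872

11.872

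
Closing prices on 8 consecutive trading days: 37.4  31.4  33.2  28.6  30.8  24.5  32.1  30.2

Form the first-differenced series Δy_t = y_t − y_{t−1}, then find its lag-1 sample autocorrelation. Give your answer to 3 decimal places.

-0.665

First differences Δy: -6.0, 1.8, -4.6, 2.2, -6.3, 7.6, -1.9
Mean of differences = -1.0286
Numerator Σ(Δy_t−Δȳ)(Δy_{t+1}−Δȳ) = -105.7180
Denominator Σ(Δy_t−Δȳ)² = 158.8943
r_1(Δy) = -105.7180 / 158.8943 = -0.665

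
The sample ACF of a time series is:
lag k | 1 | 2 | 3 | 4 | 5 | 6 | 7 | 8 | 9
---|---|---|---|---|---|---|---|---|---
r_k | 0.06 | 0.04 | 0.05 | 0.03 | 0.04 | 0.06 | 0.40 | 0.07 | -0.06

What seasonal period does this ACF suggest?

7

The largest autocorrelation is r_7 = 0.40; the remaining lags stay at or below 0.07.
The dominant spike at lag 7 indicates a seasonal period of 7.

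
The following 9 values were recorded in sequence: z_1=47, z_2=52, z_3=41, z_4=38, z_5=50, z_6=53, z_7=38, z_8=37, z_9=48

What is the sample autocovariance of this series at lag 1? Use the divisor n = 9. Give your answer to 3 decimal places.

Mean z̄ = (47 + 52 + 41 + 38 + 50 + 53 + 38 + 37 + 48)/9 = 44.8889
Σ_{t=1}^{8}(z_t−z̄)(z_{t+1}−z̄) = -5.6790
γ_1 = -5.6790 / 9 = -0.631

-0.631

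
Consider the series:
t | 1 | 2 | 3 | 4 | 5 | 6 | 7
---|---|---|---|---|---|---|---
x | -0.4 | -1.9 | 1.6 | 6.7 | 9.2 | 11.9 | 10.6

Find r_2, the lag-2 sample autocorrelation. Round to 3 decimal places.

Mean x̄ = (-0.4 − 1.9 + 1.6 + 6.7 + 9.2 + 11.9 + 10.6)/7 = 5.3857
Deviations from mean: -5.7857, -7.2857, -3.7857, 1.3143, 3.8143, 6.5143, 5.2143
Σ(x_t−x̄)(x_{t+2}−x̄) = (21.9031) + (-9.5755) + (-14.4398) + (8.5616) + (19.8888) = 26.3382
Denominator Σ(x_t−x̄)² = 186.7886
r_2 = 26.3382 / 186.7886 = 0.141

0.141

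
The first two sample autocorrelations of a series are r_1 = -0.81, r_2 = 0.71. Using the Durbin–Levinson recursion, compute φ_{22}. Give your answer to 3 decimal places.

φ_{22} = (r_2 − r_1²) / (1 − r_1²)
r_1² = (-0.81)² = 0.6561
Numerator = 0.71 − 0.6561 = 0.0539; denominator = 1 − 0.6561 = 0.3439
φ_{22} = 0.0539 / 0.3439 = 0.157

0.157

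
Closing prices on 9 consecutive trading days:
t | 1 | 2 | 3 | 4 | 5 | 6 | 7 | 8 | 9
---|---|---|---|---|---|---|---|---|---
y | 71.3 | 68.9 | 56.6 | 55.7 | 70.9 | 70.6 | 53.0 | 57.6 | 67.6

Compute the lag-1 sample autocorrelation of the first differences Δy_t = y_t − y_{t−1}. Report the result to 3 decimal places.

-0.016

First differences Δy: -2.4, -12.3, -0.9, 15.2, -0.3, -17.6, 4.6, 10.0
Mean of differences = -0.4625
Numerator Σ(Δy_t−Δȳ)(Δy_{t+1}−Δȳ) = -12.7702
Denominator Σ(Δy_t−Δȳ)² = 818.1988
r_1(Δy) = -12.7702 / 818.1988 = -0.016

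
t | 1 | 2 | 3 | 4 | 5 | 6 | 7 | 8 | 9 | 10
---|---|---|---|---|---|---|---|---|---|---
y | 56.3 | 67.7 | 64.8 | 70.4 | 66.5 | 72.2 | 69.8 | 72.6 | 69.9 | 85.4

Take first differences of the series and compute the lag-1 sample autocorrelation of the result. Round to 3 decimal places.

-0.470

First differences Δy: 11.4, -2.9, 5.6, -3.9, 5.7, -2.4, 2.8, -2.7, 15.5
Mean of differences = 3.2333
Numerator Σ(Δy_t−Δȳ)(Δy_{t+1}−Δȳ) = -180.7478
Denominator Σ(Δy_t−Δȳ)² = 384.4800
r_1(Δy) = -180.7478 / 384.4800 = -0.470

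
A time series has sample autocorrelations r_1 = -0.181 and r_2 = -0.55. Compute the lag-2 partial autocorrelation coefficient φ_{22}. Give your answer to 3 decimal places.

φ_{22} = (r_2 − r_1²) / (1 − r_1²)
r_1² = (-0.181)² = 0.032761
Numerator = -0.55 − 0.0328 = -0.5828; denominator = 1 − 0.0328 = 0.9672
φ_{22} = -0.5828 / 0.9672 = -0.602

-0.602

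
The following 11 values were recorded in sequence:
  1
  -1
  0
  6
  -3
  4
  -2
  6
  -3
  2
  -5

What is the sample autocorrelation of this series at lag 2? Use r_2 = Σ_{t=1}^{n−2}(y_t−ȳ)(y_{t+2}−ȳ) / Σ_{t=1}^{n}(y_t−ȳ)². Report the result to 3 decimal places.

Mean ȳ = (1 − 1 + 0 + 6 − 3 + 4 − 2 + 6 − 3 + 2 − 5)/11 = 0.4545
Numerator Σ_{t=1}^{9}(y_t−ȳ)(y_{t+2}−ȳ) = 76.9504
Denominator Σ(y_t−ȳ)² = 138.7273
r_2 = 76.9504 / 138.7273 = 0.555

0.555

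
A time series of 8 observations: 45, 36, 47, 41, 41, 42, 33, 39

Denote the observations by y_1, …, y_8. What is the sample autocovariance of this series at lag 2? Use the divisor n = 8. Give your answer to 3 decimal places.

3.125

Mean ȳ = (45 + 36 + 47 + 41 + 41 + 42 + 33 + 39)/8 = 40.5000
Deviations: 4.5000, -4.5000, 6.5000, 0.5000, 0.5000, 1.5000, -7.5000, -1.5000
Σ_{t=1}^{6}(y_t−ȳ)(y_{t+2}−ȳ) = 25.0000
γ_2 = 25.0000 / 8 = 3.125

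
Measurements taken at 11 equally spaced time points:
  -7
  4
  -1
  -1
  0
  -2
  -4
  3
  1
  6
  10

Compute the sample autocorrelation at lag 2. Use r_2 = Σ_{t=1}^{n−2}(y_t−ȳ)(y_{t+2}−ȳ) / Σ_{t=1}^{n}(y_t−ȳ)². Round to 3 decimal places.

Mean ȳ = (-7 + 4 − 1 − 1 + 0 − 2 − 4 + 3 + 1 + 6 + 10)/11 = 0.8182
Numerator Σ_{t=1}^{9}(y_t−ȳ)(y_{t+2}−ȳ) = 24.9339
Denominator Σ(y_t−ȳ)² = 225.6364
r_2 = 24.9339 / 225.6364 = 0.111

0.111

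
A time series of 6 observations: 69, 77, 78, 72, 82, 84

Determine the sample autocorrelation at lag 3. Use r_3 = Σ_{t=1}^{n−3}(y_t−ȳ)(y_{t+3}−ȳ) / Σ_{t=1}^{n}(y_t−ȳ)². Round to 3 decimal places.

0.287

Mean ȳ = (69 + 77 + 78 + 72 + 82 + 84)/6 = 77.0000
Deviations from mean: -8.0000, 0.0000, 1.0000, -5.0000, 5.0000, 7.0000
Σ(y_t−ȳ)(y_{t+3}−ȳ) = (40.0000) + (0.0000) + (7.0000) = 47.0000
Denominator Σ(y_t−ȳ)² = 164.0000
r_3 = 47.0000 / 164.0000 = 0.287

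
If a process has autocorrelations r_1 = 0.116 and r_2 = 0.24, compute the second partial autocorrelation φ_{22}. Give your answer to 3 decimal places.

0.230

φ_{22} = (r_2 − r_1²) / (1 − r_1²)
r_1² = (0.116)² = 0.013456
Numerator = 0.24 − 0.0135 = 0.2265; denominator = 1 − 0.0135 = 0.9865
φ_{22} = 0.2265 / 0.9865 = 0.230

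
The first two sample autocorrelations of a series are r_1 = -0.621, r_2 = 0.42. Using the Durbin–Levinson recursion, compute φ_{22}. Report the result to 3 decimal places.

0.056

φ_{22} = (r_2 − r_1²) / (1 − r_1²)
r_1² = (-0.621)² = 0.385641
Numerator = 0.42 − 0.3856 = 0.0344; denominator = 1 − 0.3856 = 0.6144
φ_{22} = 0.0344 / 0.6144 = 0.056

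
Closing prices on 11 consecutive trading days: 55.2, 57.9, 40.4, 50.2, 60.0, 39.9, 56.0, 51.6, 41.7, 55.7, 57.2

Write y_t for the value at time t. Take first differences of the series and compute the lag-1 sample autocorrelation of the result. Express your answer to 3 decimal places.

-0.531

First differences Δy: 2.7, -17.5, 9.8, 9.8, -20.1, 16.1, -4.4, -9.9, 14.0, 1.5
Mean of differences = 0.2000
Numerator Σ(Δy_t−Δȳ)(Δy_{t+1}−Δȳ) = -787.7800
Denominator Σ(Δy_t−Δȳ)² = 1484.0600
r_1(Δy) = -787.7800 / 1484.0600 = -0.531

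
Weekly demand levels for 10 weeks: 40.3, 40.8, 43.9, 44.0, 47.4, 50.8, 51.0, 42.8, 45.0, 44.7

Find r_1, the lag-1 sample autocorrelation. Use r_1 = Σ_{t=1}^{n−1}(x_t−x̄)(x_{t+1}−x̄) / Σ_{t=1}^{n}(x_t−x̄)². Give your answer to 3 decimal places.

0.476

Mean x̄ = (40.3 + 40.8 + 43.9 + 44.0 + 47.4 + 50.8 + 51.0 + 42.8 + 45.0 + 44.7)/10 = 45.0700
Numerator Σ_{t=1}^{9}(x_t−x̄)(x_{t+1}−x̄) = 58.1761
Denominator Σ(x_t−x̄)² = 122.2210
r_1 = 58.1761 / 122.2210 = 0.476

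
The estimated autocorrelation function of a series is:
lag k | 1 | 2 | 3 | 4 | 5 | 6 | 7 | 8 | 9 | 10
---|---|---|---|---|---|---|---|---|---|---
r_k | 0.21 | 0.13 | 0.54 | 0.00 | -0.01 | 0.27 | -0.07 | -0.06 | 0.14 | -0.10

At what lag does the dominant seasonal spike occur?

The largest autocorrelation is r_3 = 0.54, with a weaker echo at lag 6 (0.27); the remaining lags stay at or below 0.21. The elevated value at lag 1 (0.21), dropping to 0.13 at lag 2, reflects decaying short-term dependence rather than seasonality.
The dominant spike at lag 3 indicates a seasonal period of 3.

3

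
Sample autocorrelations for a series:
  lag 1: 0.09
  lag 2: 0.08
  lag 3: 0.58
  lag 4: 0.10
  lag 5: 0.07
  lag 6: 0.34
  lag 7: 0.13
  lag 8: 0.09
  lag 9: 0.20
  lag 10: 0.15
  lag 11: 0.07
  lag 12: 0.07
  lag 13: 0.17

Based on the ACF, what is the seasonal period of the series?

3

The largest autocorrelation is r_3 = 0.58, with weaker echoes at lags 6 (0.34) and 9 (0.20); the remaining lags stay at or below 0.17.
The dominant spike at lag 3 indicates a seasonal period of 3.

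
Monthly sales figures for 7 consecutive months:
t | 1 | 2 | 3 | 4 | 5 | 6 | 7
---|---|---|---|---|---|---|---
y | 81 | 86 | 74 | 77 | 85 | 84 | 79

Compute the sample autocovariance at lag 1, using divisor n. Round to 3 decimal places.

-2.411

Mean ȳ = (81 + 86 + 74 + 77 + 85 + 84 + 79)/7 = 80.8571
Deviations: 0.1429, 5.1429, -6.8571, -3.8571, 4.1429, 3.1429, -1.8571
Σ_{t=1}^{6}(y_t−ȳ)(y_{t+1}−ȳ) = -16.8776
γ_1 = -16.8776 / 7 = -2.411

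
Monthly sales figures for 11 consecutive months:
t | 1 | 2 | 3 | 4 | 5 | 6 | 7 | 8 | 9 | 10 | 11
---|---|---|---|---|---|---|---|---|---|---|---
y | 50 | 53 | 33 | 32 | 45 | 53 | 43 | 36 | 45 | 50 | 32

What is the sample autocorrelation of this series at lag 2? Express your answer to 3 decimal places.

-0.649

Mean ȳ = (50 + 53 + 33 + 32 + 45 + 53 + 43 + 36 + 45 + 50 + 32)/11 = 42.9091
Numerator Σ_{t=1}^{9}(y_t−ȳ)(y_{t+2}−ȳ) = -452.2893
Denominator Σ(y_t−ȳ)² = 696.9091
r_2 = -452.2893 / 696.9091 = -0.649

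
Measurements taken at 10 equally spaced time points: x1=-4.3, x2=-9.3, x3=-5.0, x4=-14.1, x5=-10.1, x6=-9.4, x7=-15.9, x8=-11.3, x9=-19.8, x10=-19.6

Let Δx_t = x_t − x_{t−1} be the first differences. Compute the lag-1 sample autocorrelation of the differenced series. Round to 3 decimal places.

First differences Δx: -5.0, 4.3, -9.1, 4.0, 0.7, -6.5, 4.6, -8.5, 0.2
Mean of differences = -1.7000
Numerator Σ(Δx_t−Δx̄)(Δx_{t+1}−Δx̄) = -190.2200
Denominator Σ(Δx_t−Δx̄)² = 252.4800
r_1(Δx) = -190.2200 / 252.4800 = -0.753

-0.753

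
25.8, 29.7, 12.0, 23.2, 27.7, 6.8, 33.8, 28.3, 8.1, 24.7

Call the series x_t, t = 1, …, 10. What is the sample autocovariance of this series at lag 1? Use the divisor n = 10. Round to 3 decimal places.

-36.960

Mean x̄ = (25.8 + 29.7 + 12.0 + 23.2 + 27.7 + 6.8 + 33.8 + 28.3 + 8.1 + 24.7)/10 = 22.0100
Σ_{t=1}^{9}(x_t−x̄)(x_{t+1}−x̄) = -369.5961
γ_1 = -369.5961 / 10 = -36.960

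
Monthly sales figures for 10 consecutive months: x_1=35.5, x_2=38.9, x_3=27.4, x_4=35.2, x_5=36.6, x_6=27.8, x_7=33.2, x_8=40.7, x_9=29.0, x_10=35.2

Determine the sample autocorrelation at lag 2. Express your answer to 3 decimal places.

Mean x̄ = (35.5 + 38.9 + 27.4 + 35.2 + 36.6 + 27.8 + 33.2 + 40.7 + 29.0 + 35.2)/10 = 33.9500
Numerator Σ_{t=1}^{8}(x_t−x̄)(x_{t+2}−x̄) = -60.3600
Denominator Σ(x_t−x̄)² = 188.4050
r_2 = -60.3600 / 188.4050 = -0.320

-0.320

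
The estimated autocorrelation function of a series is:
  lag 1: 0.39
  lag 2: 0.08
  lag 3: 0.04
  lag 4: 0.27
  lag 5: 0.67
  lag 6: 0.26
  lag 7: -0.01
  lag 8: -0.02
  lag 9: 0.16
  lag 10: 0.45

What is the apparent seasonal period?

5

The largest autocorrelation is r_5 = 0.67, with a weaker echo at lag 10 (0.45); the remaining lags stay at or below 0.39. The elevated value at lag 1 (0.39), dropping to 0.08 at lag 2, reflects decaying short-term dependence rather than seasonality.
The dominant spike at lag 5 indicates a seasonal period of 5.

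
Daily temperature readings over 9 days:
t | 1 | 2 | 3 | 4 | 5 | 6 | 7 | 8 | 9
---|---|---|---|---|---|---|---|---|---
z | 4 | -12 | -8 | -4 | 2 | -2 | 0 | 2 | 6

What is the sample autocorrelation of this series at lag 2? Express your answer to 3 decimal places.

-0.057

Mean z̄ = (4 − 12 − 8 − 4 + 2 − 2 + 0 + 2 + 6)/9 = -1.3333
Numerator Σ_{t=1}^{7}(z_t−z̄)(z_{t+2}−z̄) = -15.5556
Denominator Σ(z_t−z̄)² = 272.0000
r_2 = -15.5556 / 272.0000 = -0.057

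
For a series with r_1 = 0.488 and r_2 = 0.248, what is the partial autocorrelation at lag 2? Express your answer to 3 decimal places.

0.013

φ_{22} = (r_2 − r_1²) / (1 − r_1²)
r_1² = (0.488)² = 0.238144
Numerator = 0.248 − 0.2381 = 0.0099; denominator = 1 − 0.2381 = 0.7619
φ_{22} = 0.0099 / 0.7619 = 0.013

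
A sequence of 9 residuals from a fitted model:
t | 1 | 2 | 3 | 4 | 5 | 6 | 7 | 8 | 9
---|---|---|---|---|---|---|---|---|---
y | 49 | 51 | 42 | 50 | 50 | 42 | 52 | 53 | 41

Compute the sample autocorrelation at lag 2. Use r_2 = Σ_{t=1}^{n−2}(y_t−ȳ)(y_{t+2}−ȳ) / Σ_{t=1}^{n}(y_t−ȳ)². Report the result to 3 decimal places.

Mean ȳ = (49 + 51 + 42 + 50 + 50 + 42 + 52 + 53 + 41)/9 = 47.7778
Σ(y_t−ȳ)(y_{t+2}−ȳ) = (-7.0617) + (7.1605) + (-12.8395) + (-12.8395) + (9.3827) + (-30.1728) + (-28.6173) = -74.9877
Denominator Σ(y_t−ȳ)² = 179.5556
r_2 = -74.9877 / 179.5556 = -0.418

-0.418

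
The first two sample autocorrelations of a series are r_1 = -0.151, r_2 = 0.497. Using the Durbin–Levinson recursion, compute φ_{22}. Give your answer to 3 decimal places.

0.485

φ_{22} = (r_2 − r_1²) / (1 − r_1²)
r_1² = (-0.151)² = 0.022801
Numerator = 0.497 − 0.0228 = 0.4742; denominator = 1 − 0.0228 = 0.9772
φ_{22} = 0.4742 / 0.9772 = 0.485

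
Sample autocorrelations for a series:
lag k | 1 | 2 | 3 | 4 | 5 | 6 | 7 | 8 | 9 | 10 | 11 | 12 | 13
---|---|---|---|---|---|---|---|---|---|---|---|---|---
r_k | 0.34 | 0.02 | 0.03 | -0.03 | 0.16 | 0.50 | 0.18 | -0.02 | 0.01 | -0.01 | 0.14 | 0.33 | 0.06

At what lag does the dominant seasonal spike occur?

6

The largest autocorrelation is r_6 = 0.50; the remaining lags stay at or below 0.34. The elevated value at lag 1 (0.34), dropping to 0.02 at lag 2, reflects decaying short-term dependence rather than seasonality.
The dominant spike at lag 6 indicates a seasonal period of 6.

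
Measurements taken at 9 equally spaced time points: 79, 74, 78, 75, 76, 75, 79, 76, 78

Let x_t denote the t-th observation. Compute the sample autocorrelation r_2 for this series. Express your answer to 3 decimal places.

Mean x̄ = (79 + 74 + 78 + 75 + 76 + 75 + 79 + 76 + 78)/9 = 76.6667
Σ(x_t−x̄)(x_{t+2}−x̄) = (3.1111) + (4.4444) + (-0.8889) + (2.7778) + (-1.5556) + (1.1111) + (3.1111) = 12.1111
Denominator Σ(x_t−x̄)² = 28.0000
r_2 = 12.1111 / 28.0000 = 0.433

0.433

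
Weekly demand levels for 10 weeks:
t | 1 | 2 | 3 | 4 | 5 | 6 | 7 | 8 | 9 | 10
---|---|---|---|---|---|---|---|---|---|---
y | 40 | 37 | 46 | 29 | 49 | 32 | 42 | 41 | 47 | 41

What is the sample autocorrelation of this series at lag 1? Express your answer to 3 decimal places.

-0.704

Mean ȳ = (40 + 37 + 46 + 29 + 49 + 32 + 42 + 41 + 47 + 41)/10 = 40.4000
Numerator Σ_{t=1}^{9}(y_t−ȳ)(y_{t+1}−ȳ) = -256.3600
Denominator Σ(y_t−ȳ)² = 364.4000
r_1 = -256.3600 / 364.4000 = -0.704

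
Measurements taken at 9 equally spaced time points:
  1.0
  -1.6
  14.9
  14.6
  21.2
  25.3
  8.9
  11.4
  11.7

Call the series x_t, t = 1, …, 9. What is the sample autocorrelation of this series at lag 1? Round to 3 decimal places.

0.380

Mean x̄ = (1.0 − 1.6 + 14.9 + 14.6 + 21.2 + 25.3 + 8.9 + 11.4 + 11.7)/9 = 11.9333
Numerator Σ_{t=1}^{8}(x_t−x̄)(x_{t+1}−x̄) = 225.4989
Denominator Σ(x_t−x̄)² = 592.6800
r_1 = 225.4989 / 592.6800 = 0.380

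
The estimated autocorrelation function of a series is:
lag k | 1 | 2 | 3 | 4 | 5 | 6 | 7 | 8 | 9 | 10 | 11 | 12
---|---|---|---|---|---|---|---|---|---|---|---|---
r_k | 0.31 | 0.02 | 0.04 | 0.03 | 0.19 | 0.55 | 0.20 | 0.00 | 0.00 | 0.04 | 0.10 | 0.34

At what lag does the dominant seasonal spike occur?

6

The largest autocorrelation is r_6 = 0.55, with a weaker echo at lag 12 (0.34); the remaining lags stay at or below 0.31. The elevated value at lag 1 (0.31), dropping to 0.02 at lag 2, reflects decaying short-term dependence rather than seasonality.
The dominant spike at lag 6 indicates a seasonal period of 6.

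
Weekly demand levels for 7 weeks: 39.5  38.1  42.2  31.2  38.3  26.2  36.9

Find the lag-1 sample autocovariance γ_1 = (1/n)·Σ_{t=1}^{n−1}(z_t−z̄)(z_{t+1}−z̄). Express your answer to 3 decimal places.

-7.366

Mean z̄ = (39.5 + 38.1 + 42.2 + 31.2 + 38.3 + 26.2 + 36.9)/7 = 36.0571
Deviations: 3.4429, 2.0429, 6.1429, -4.8571, 2.2429, -9.8571, 0.8429
Σ_{t=1}^{6}(z_t−z̄)(z_{t+1}−z̄) = -51.5647
γ_1 = -51.5647 / 7 = -7.366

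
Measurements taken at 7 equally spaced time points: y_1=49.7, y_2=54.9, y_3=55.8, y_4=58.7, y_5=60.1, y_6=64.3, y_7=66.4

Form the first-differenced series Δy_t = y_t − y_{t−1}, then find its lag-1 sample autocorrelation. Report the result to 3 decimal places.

First differences Δy: 5.2, 0.9, 2.9, 1.4, 4.2, 2.1
Mean of differences = 2.7833
Numerator Σ(Δy_t−Δȳ)(Δy_{t+1}−Δȳ) = -7.8603
Denominator Σ(Δy_t−Δȳ)² = 13.7883
r_1(Δy) = -7.8603 / 13.7883 = -0.570

-0.570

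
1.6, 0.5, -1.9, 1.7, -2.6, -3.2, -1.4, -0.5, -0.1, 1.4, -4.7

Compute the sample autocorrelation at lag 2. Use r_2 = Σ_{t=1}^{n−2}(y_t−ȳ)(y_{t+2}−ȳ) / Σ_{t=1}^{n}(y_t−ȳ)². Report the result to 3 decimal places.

-0.125

Mean ȳ = (1.6 + 0.5 − 1.9 + 1.7 − 2.6 − 3.2 − 1.4 − 0.5 − 0.1 + 1.4 − 4.7)/11 = -0.8364
Numerator Σ_{t=1}^{9}(y_t−ȳ)(y_{t+2}−ȳ) = -5.6299
Denominator Σ(y_t−ȳ)² = 44.8855
r_2 = -5.6299 / 44.8855 = -0.125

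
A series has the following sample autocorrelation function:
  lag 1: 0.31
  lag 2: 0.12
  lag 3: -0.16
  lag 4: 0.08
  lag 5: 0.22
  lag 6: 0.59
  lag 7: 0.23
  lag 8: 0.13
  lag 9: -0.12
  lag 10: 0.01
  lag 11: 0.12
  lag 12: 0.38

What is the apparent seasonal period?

6

The largest autocorrelation is r_6 = 0.59, with a weaker echo at lag 12 (0.38); the remaining lags stay at or below 0.31. The elevated value at lag 1 (0.31), dropping to 0.12 at lag 2, reflects decaying short-term dependence rather than seasonality.
The dominant spike at lag 6 indicates a seasonal period of 6.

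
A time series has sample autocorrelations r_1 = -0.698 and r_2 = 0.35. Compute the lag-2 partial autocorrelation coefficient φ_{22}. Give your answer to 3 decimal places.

φ_{22} = (r_2 − r_1²) / (1 − r_1²)
r_1² = (-0.698)² = 0.487204
Numerator = 0.35 − 0.4872 = -0.1372; denominator = 1 − 0.4872 = 0.5128
φ_{22} = -0.1372 / 0.5128 = -0.268

-0.268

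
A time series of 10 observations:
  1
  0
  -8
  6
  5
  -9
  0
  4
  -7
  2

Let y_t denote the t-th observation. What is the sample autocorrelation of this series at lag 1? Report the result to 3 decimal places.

Mean ȳ = (1 + 0 − 8 + 6 + 5 − 9 + 0 + 4 − 7 + 2)/10 = -0.6000
Numerator Σ_{t=1}^{9}(y_t−ȳ)(y_{t+1}−ȳ) = -110.7600
Denominator Σ(y_t−ȳ)² = 272.4000
r_1 = -110.7600 / 272.4000 = -0.407

-0.407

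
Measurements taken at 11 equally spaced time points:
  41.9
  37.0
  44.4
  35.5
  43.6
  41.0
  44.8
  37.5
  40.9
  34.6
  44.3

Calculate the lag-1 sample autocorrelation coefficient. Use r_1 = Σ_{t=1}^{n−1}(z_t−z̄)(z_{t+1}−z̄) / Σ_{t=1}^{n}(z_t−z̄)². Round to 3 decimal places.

-0.628

Mean z̄ = (41.9 + 37.0 + 44.4 + 35.5 + 43.6 + 41.0 + 44.8 + 37.5 + 40.9 + 34.6 + 44.3)/11 = 40.5000
Numerator Σ_{t=1}^{10}(z_t−z̄)(z_{t+1}−z̄) = -88.7300
Denominator Σ(z_t−z̄)² = 141.1800
r_1 = -88.7300 / 141.1800 = -0.628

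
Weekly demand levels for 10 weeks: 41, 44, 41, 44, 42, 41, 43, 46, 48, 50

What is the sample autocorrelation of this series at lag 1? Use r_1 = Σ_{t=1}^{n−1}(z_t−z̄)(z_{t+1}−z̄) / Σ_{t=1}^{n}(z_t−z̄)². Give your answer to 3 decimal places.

Mean z̄ = (41 + 44 + 41 + 44 + 42 + 41 + 43 + 46 + 48 + 50)/10 = 44.0000
Numerator Σ_{t=1}^{9}(z_t−z̄)(z_{t+1}−z̄) = 39.0000
Denominator Σ(z_t−z̄)² = 88.0000
r_1 = 39.0000 / 88.0000 = 0.443

0.443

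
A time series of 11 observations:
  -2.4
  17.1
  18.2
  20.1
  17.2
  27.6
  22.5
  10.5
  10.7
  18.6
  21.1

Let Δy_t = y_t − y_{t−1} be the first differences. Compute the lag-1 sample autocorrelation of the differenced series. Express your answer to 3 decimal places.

0.009

First differences Δy: 19.5, 1.1, 1.9, -2.9, 10.4, -5.1, -12.0, 0.2, 7.9, 2.5
Mean of differences = 2.3500
Numerator Σ(Δy_t−Δȳ)(Δy_{t+1}−Δȳ) = 5.9125
Denominator Σ(Δy_t−Δȳ)² = 685.1250
r_1(Δy) = 5.9125 / 685.1250 = 0.009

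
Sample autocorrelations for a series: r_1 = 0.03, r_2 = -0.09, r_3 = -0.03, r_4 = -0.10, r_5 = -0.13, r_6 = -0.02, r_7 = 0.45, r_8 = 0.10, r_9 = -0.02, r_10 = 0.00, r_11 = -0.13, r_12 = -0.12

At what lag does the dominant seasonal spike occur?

7

The largest autocorrelation is r_7 = 0.45; the remaining lags stay at or below 0.10.
The dominant spike at lag 7 indicates a seasonal period of 7.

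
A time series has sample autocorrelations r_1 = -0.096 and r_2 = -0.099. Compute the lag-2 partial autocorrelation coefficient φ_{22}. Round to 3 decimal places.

φ_{22} = (r_2 − r_1²) / (1 − r_1²)
r_1² = (-0.096)² = 0.009216
Numerator = -0.099 − 0.0092 = -0.1082; denominator = 1 − 0.0092 = 0.9908
φ_{22} = -0.1082 / 0.9908 = -0.109

-0.109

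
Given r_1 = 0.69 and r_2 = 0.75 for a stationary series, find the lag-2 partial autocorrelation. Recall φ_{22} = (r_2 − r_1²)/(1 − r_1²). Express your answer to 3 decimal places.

0.523

φ_{22} = (r_2 − r_1²) / (1 − r_1²)
r_1² = (0.69)² = 0.4761
Numerator = 0.75 − 0.4761 = 0.2739; denominator = 1 − 0.4761 = 0.5239
φ_{22} = 0.2739 / 0.5239 = 0.523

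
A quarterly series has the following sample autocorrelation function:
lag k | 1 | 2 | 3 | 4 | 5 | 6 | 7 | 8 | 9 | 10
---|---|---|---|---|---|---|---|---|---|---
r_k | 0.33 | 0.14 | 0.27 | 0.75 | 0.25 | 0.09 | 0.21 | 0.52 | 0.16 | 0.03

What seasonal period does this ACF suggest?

4

The largest autocorrelation is r_4 = 0.75, with a weaker echo at lag 8 (0.52); the remaining lags stay at or below 0.33. The elevated value at lag 1 (0.33), dropping to 0.14 at lag 2, reflects decaying short-term dependence rather than seasonality.
The dominant spike at lag 4 indicates a seasonal period of 4.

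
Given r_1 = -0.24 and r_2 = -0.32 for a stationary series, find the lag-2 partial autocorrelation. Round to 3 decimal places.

φ_{22} = (r_2 − r_1²) / (1 − r_1²)
r_1² = (-0.24)² = 0.0576
Numerator = -0.32 − 0.0576 = -0.3776; denominator = 1 − 0.0576 = 0.9424
φ_{22} = -0.3776 / 0.9424 = -0.401

-0.401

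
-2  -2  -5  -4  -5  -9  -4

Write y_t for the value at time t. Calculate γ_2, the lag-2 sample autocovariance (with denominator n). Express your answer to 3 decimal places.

Mean ȳ = (-2 − 2 − 5 − 4 − 5 − 9 − 4)/7 = -4.4286
Deviations: 2.4286, 2.4286, -0.5714, 0.4286, -0.5714, -4.5714, 0.4286
Σ_{t=1}^{5}(y_t−ȳ)(y_{t+2}−ȳ) = -2.2245
γ_2 = -2.2245 / 7 = -0.318

-0.318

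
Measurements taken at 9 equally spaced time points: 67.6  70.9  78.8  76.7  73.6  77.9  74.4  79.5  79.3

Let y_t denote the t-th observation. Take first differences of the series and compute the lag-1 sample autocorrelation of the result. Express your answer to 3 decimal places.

-0.362

First differences Δy: 3.3, 7.9, -2.1, -3.1, 4.3, -3.5, 5.1, -0.2
Mean of differences = 1.4625
Numerator Σ(Δy_t−Δȳ)(Δy_{t+1}−Δȳ) = -45.9764
Denominator Σ(Δy_t−Δȳ)² = 126.9988
r_1(Δy) = -45.9764 / 126.9988 = -0.362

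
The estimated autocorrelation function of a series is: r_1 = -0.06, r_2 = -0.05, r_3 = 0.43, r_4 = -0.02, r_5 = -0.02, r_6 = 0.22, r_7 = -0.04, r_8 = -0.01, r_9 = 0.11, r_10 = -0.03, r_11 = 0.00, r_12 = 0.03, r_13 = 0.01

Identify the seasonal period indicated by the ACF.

The largest autocorrelation is r_3 = 0.43, with a weaker echo at lag 6 (0.22); the remaining lags stay at or below 0.11.
The dominant spike at lag 3 indicates a seasonal period of 3.

3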